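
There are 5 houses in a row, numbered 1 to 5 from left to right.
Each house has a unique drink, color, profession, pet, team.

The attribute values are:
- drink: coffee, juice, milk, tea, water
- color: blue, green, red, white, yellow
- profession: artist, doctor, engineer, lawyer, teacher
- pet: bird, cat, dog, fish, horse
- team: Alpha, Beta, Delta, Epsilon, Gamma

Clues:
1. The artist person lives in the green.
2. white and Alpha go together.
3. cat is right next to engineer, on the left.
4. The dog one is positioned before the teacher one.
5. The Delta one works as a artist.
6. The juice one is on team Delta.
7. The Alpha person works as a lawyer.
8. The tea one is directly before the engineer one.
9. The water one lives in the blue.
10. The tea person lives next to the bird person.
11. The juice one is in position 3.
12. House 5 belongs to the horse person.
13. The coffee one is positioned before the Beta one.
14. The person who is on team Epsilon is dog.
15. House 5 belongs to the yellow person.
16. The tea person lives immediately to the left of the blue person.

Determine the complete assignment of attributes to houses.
Solution:

House | Drink | Color | Profession | Pet | Team
-----------------------------------------------
  1   | tea | white | lawyer | cat | Alpha
  2   | water | blue | engineer | bird | Gamma
  3   | juice | green | artist | fish | Delta
  4   | coffee | red | doctor | dog | Epsilon
  5   | milk | yellow | teacher | horse | Beta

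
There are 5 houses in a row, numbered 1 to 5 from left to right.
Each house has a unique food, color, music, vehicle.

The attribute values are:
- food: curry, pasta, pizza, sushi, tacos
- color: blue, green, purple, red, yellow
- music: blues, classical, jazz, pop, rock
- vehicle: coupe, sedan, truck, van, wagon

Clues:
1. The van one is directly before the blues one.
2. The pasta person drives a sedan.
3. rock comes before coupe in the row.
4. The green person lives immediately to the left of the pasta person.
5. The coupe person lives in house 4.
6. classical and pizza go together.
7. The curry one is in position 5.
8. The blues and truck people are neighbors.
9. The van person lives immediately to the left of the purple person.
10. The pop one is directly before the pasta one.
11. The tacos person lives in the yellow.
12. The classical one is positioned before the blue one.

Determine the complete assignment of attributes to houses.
Solution:

House | Food | Color | Music | Vehicle
--------------------------------------
  1   | sushi | green | pop | van
  2   | pasta | purple | blues | sedan
  3   | tacos | yellow | rock | truck
  4   | pizza | red | classical | coupe
  5   | curry | blue | jazz | wagon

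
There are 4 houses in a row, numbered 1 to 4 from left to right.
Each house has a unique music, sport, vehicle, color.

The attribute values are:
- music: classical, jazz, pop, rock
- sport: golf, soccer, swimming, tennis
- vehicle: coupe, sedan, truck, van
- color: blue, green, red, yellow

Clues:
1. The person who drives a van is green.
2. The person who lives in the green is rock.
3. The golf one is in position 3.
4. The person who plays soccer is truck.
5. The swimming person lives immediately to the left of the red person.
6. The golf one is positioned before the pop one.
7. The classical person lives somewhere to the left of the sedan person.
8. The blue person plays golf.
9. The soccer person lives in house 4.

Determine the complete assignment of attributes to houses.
Solution:

House | Music | Sport | Vehicle | Color
---------------------------------------
  1   | rock | swimming | van | green
  2   | classical | tennis | coupe | red
  3   | jazz | golf | sedan | blue
  4   | pop | soccer | truck | yellow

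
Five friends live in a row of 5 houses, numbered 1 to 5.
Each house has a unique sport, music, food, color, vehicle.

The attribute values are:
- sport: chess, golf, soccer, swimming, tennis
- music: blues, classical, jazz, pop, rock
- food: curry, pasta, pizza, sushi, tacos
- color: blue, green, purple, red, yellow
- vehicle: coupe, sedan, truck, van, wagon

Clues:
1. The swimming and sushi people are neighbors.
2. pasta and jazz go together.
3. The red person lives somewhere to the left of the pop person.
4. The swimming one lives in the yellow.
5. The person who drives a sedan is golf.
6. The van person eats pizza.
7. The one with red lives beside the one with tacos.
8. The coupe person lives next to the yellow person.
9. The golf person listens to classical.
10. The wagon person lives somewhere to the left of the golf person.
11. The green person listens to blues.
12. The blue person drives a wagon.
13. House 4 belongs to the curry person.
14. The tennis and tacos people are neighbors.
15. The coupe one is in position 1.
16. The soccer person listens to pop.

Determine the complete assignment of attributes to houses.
Solution:

House | Sport | Music | Food | Color | Vehicle
----------------------------------------------
  1   | tennis | jazz | pasta | red | coupe
  2   | swimming | rock | tacos | yellow | truck
  3   | soccer | pop | sushi | blue | wagon
  4   | golf | classical | curry | purple | sedan
  5   | chess | blues | pizza | green | van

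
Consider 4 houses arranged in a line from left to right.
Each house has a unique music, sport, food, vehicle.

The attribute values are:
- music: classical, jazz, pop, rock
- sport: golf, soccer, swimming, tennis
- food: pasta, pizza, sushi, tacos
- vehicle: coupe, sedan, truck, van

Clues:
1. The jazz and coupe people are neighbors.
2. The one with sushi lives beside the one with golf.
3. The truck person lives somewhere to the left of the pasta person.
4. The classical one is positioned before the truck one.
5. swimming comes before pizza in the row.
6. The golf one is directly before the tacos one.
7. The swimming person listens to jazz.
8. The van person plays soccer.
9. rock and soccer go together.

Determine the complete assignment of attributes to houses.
Solution:

House | Music | Sport | Food | Vehicle
--------------------------------------
  1   | jazz | swimming | sushi | sedan
  2   | classical | golf | pizza | coupe
  3   | pop | tennis | tacos | truck
  4   | rock | soccer | pasta | van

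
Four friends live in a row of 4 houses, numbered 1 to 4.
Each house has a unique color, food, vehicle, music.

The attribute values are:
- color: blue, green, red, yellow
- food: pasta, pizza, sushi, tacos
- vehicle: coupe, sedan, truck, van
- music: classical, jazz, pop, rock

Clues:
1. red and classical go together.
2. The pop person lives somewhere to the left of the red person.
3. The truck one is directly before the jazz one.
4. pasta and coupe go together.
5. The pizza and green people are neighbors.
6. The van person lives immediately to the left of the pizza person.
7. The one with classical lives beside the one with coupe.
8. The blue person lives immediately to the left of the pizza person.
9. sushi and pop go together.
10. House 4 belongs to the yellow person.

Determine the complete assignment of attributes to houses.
Solution:

House | Color | Food | Vehicle | Music
--------------------------------------
  1   | blue | sushi | van | pop
  2   | red | pizza | truck | classical
  3   | green | pasta | coupe | jazz
  4   | yellow | tacos | sedan | rock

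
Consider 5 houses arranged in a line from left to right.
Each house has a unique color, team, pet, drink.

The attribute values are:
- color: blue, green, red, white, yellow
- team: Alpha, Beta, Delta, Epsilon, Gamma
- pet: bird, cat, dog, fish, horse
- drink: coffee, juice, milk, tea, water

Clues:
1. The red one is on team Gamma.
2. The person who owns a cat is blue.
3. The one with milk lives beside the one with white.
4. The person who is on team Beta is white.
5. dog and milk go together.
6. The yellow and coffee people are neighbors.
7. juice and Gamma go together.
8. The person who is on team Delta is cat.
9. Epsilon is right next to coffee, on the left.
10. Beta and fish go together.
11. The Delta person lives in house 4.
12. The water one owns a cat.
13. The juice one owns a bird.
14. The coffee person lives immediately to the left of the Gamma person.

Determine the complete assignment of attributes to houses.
Solution:

House | Color | Team | Pet | Drink
----------------------------------
  1   | yellow | Epsilon | dog | milk
  2   | white | Beta | fish | coffee
  3   | red | Gamma | bird | juice
  4   | blue | Delta | cat | water
  5   | green | Alpha | horse | tea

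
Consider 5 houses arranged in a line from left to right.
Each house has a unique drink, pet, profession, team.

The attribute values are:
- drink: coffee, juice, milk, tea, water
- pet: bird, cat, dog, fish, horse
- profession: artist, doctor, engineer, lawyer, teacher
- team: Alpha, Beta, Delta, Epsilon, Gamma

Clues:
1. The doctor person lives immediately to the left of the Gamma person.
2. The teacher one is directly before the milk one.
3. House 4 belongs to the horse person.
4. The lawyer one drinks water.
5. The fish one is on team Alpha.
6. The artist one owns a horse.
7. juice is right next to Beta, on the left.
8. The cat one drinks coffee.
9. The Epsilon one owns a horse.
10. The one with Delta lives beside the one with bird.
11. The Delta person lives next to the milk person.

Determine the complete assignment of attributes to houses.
Solution:

House | Drink | Pet | Profession | Team
---------------------------------------
  1   | juice | dog | teacher | Delta
  2   | milk | bird | doctor | Beta
  3   | coffee | cat | engineer | Gamma
  4   | tea | horse | artist | Epsilon
  5   | water | fish | lawyer | Alpha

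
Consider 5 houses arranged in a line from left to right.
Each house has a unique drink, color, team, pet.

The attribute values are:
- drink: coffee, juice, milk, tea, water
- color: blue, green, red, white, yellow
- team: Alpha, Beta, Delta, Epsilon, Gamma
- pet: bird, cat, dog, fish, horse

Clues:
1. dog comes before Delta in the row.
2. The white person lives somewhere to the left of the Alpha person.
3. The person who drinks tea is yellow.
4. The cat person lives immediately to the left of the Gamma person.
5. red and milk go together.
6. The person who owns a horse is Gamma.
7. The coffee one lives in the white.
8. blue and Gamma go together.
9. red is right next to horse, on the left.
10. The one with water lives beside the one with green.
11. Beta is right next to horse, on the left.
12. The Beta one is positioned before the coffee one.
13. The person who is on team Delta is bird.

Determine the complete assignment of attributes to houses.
Solution:

House | Drink | Color | Team | Pet
----------------------------------
  1   | milk | red | Beta | cat
  2   | water | blue | Gamma | horse
  3   | juice | green | Epsilon | dog
  4   | coffee | white | Delta | bird
  5   | tea | yellow | Alpha | fish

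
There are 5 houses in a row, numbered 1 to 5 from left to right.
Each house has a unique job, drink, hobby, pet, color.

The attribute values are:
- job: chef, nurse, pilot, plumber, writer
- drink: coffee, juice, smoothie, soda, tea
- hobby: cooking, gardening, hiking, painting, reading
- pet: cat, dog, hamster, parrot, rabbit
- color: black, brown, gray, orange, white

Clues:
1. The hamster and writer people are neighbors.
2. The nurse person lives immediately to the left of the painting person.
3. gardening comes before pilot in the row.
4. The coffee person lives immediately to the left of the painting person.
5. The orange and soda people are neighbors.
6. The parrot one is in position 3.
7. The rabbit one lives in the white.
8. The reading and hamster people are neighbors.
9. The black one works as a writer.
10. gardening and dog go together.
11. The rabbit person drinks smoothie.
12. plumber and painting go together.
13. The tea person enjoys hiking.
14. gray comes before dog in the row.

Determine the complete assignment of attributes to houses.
Solution:

House | Job | Drink | Hobby | Pet | Color
-----------------------------------------
  1   | nurse | coffee | reading | cat | orange
  2   | plumber | soda | painting | hamster | gray
  3   | writer | tea | hiking | parrot | black
  4   | chef | juice | gardening | dog | brown
  5   | pilot | smoothie | cooking | rabbit | white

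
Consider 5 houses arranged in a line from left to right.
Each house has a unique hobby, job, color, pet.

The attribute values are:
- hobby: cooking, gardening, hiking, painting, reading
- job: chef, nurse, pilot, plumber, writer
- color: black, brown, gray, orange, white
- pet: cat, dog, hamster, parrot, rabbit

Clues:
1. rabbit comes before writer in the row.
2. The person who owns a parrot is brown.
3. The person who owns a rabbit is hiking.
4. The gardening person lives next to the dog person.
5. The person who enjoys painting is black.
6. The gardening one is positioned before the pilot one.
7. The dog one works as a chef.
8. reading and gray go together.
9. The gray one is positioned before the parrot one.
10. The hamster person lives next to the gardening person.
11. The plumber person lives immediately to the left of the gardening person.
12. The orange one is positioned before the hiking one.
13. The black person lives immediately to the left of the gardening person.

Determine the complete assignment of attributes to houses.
Solution:

House | Hobby | Job | Color | Pet
---------------------------------
  1   | painting | plumber | black | hamster
  2   | gardening | nurse | orange | cat
  3   | reading | chef | gray | dog
  4   | hiking | pilot | white | rabbit
  5   | cooking | writer | brown | parrot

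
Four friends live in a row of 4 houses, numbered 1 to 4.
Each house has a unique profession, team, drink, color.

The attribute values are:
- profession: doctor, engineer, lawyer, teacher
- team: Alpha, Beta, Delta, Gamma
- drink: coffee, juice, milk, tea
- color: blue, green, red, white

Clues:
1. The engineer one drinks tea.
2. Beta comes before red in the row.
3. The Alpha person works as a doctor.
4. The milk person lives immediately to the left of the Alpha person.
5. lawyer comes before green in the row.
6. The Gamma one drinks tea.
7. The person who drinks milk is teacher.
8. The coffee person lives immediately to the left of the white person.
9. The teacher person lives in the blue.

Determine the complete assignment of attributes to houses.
Solution:

House | Profession | Team | Drink | Color
-----------------------------------------
  1   | teacher | Beta | milk | blue
  2   | doctor | Alpha | coffee | red
  3   | lawyer | Delta | juice | white
  4   | engineer | Gamma | tea | green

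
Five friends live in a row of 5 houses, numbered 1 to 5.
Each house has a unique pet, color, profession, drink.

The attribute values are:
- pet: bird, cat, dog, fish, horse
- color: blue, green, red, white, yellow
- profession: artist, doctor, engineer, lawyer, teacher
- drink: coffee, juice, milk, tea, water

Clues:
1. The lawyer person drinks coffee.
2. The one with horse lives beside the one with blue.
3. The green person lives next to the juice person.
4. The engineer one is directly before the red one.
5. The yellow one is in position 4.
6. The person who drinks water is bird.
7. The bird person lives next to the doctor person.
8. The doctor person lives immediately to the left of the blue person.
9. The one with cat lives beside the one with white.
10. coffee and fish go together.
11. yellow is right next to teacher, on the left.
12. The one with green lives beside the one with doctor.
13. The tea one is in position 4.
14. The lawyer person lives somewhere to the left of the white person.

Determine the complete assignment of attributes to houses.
Solution:

House | Pet | Color | Profession | Drink
----------------------------------------
  1   | bird | green | engineer | water
  2   | horse | red | doctor | juice
  3   | fish | blue | lawyer | coffee
  4   | cat | yellow | artist | tea
  5   | dog | white | teacher | milk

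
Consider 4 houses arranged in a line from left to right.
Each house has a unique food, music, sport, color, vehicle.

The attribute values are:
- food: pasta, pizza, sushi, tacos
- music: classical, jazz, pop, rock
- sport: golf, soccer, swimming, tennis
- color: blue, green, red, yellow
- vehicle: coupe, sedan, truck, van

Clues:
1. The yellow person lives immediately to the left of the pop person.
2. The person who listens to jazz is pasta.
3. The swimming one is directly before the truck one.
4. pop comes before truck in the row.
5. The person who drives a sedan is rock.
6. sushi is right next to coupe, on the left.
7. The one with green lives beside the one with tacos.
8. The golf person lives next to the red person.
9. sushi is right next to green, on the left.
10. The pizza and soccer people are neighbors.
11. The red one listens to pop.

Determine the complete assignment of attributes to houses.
Solution:

House | Food | Music | Sport | Color | Vehicle
----------------------------------------------
  1   | pizza | rock | golf | yellow | sedan
  2   | sushi | pop | soccer | red | van
  3   | pasta | jazz | swimming | green | coupe
  4   | tacos | classical | tennis | blue | truck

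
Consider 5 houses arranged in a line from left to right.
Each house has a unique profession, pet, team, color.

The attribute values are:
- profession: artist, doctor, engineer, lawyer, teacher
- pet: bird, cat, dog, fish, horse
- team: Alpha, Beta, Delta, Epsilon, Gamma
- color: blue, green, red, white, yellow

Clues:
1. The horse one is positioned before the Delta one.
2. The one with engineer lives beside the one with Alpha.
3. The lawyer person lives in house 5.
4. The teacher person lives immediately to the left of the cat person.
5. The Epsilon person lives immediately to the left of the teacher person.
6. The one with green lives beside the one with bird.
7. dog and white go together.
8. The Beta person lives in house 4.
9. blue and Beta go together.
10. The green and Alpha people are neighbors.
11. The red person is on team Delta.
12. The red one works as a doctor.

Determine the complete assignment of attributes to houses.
Solution:

House | Profession | Pet | Team | Color
---------------------------------------
  1   | engineer | horse | Epsilon | green
  2   | teacher | bird | Alpha | yellow
  3   | doctor | cat | Delta | red
  4   | artist | fish | Beta | blue
  5   | lawyer | dog | Gamma | white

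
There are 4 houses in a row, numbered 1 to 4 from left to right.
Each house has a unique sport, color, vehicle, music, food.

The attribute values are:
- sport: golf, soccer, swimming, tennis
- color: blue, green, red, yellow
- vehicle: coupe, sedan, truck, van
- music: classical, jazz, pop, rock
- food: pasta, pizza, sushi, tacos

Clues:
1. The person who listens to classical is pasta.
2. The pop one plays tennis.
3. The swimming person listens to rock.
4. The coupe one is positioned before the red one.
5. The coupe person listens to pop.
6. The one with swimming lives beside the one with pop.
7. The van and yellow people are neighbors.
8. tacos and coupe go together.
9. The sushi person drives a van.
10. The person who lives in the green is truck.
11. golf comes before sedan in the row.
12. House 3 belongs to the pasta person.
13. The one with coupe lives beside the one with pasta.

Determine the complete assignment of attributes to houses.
Solution:

House | Sport | Color | Vehicle | Music | Food
----------------------------------------------
  1   | swimming | blue | van | rock | sushi
  2   | tennis | yellow | coupe | pop | tacos
  3   | golf | green | truck | classical | pasta
  4   | soccer | red | sedan | jazz | pizza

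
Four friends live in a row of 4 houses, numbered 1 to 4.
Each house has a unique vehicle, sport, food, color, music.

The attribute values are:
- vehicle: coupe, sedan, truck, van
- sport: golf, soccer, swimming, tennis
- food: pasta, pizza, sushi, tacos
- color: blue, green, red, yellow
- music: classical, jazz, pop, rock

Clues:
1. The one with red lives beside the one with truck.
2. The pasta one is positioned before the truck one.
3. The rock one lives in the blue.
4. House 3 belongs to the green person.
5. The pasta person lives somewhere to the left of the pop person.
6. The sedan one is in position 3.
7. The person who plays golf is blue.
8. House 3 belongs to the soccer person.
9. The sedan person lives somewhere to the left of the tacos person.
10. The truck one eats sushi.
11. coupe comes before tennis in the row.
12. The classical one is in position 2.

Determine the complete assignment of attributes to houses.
Solution:

House | Vehicle | Sport | Food | Color | Music
----------------------------------------------
  1   | coupe | swimming | pasta | red | jazz
  2   | truck | tennis | sushi | yellow | classical
  3   | sedan | soccer | pizza | green | pop
  4   | van | golf | tacos | blue | rock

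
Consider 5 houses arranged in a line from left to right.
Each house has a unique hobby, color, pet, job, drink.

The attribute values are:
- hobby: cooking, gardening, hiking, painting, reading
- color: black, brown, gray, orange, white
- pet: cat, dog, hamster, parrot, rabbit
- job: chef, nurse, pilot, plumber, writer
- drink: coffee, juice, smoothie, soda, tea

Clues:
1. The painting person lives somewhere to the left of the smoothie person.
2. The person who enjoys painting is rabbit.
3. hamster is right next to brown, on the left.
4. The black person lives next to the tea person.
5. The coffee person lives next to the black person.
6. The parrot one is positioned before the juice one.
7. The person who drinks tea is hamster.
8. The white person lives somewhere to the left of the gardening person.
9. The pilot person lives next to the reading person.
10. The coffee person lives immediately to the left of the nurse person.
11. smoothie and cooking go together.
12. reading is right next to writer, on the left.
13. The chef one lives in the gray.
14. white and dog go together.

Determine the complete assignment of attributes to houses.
Solution:

House | Hobby | Color | Pet | Job | Drink
-----------------------------------------
  1   | hiking | white | dog | pilot | coffee
  2   | reading | black | parrot | nurse | soda
  3   | gardening | orange | hamster | writer | tea
  4   | painting | brown | rabbit | plumber | juice
  5   | cooking | gray | cat | chef | smoothie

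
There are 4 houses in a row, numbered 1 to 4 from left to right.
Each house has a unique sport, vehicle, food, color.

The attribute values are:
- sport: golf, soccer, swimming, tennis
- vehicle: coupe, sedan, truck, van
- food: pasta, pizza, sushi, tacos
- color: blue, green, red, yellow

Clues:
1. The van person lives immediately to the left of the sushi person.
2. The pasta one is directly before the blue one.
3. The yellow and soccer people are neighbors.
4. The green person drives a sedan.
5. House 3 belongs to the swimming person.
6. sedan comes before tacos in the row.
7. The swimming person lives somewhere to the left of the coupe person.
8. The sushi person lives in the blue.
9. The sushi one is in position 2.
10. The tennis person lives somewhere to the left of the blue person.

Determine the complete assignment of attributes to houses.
Solution:

House | Sport | Vehicle | Food | Color
--------------------------------------
  1   | tennis | van | pasta | yellow
  2   | soccer | truck | sushi | blue
  3   | swimming | sedan | pizza | green
  4   | golf | coupe | tacos | red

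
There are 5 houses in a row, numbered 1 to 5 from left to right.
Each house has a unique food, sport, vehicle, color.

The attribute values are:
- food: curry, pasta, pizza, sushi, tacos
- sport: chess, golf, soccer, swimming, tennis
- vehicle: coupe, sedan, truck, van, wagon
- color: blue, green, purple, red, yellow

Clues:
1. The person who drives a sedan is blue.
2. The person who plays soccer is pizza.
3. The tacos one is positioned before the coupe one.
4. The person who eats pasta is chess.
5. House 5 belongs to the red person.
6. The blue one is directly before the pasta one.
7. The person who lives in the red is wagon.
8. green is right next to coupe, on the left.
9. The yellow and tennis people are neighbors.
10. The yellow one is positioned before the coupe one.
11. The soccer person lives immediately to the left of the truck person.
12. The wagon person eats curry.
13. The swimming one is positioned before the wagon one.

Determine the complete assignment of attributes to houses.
Solution:

House | Food | Sport | Vehicle | Color
--------------------------------------
  1   | pizza | soccer | sedan | blue
  2   | pasta | chess | truck | yellow
  3   | tacos | tennis | van | green
  4   | sushi | swimming | coupe | purple
  5   | curry | golf | wagon | red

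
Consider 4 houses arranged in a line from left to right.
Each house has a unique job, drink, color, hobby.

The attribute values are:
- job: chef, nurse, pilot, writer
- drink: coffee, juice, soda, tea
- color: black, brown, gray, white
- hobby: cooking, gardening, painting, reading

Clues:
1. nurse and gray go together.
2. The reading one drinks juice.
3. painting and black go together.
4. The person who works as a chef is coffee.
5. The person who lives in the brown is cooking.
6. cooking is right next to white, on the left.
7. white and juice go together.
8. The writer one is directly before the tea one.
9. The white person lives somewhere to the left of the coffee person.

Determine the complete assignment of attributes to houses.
Solution:

House | Job | Drink | Color | Hobby
-----------------------------------
  1   | pilot | soda | brown | cooking
  2   | writer | juice | white | reading
  3   | nurse | tea | gray | gardening
  4   | chef | coffee | black | painting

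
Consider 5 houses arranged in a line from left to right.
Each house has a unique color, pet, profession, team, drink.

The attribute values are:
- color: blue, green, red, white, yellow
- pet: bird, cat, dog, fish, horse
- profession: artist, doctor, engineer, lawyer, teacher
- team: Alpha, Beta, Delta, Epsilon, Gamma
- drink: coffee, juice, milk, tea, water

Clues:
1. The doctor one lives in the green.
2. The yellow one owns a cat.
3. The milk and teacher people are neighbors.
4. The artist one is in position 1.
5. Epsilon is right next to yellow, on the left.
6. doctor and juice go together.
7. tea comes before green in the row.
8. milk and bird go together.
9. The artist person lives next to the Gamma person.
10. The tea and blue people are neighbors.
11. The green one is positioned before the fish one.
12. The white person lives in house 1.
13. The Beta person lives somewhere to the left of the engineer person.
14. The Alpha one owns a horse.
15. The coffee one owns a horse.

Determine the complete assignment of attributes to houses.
Solution:

House | Color | Pet | Profession | Team | Drink
-----------------------------------------------
  1   | white | bird | artist | Epsilon | milk
  2   | yellow | cat | teacher | Gamma | tea
  3   | blue | horse | lawyer | Alpha | coffee
  4   | green | dog | doctor | Beta | juice
  5   | red | fish | engineer | Delta | water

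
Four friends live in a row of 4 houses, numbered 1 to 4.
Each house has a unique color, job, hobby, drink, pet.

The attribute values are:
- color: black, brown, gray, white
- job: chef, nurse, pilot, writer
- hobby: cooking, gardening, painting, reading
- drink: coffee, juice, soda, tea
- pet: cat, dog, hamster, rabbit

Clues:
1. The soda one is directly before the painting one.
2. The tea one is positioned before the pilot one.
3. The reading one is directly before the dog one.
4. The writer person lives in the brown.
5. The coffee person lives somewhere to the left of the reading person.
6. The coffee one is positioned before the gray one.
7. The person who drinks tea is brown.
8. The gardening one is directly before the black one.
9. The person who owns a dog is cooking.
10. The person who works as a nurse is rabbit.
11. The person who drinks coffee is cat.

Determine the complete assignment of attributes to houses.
Solution:

House | Color | Job | Hobby | Drink | Pet
-----------------------------------------
  1   | white | nurse | gardening | soda | rabbit
  2   | black | chef | painting | coffee | cat
  3   | brown | writer | reading | tea | hamster
  4   | gray | pilot | cooking | juice | dog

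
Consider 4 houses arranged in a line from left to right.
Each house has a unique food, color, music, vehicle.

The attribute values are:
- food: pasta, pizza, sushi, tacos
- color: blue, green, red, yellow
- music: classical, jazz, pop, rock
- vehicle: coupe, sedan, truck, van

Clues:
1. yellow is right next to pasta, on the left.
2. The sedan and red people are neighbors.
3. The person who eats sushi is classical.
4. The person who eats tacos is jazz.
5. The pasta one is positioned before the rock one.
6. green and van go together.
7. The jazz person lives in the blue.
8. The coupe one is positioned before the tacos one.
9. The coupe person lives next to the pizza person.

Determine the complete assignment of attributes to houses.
Solution:

House | Food | Color | Music | Vehicle
--------------------------------------
  1   | sushi | yellow | classical | sedan
  2   | pasta | red | pop | coupe
  3   | pizza | green | rock | van
  4   | tacos | blue | jazz | truck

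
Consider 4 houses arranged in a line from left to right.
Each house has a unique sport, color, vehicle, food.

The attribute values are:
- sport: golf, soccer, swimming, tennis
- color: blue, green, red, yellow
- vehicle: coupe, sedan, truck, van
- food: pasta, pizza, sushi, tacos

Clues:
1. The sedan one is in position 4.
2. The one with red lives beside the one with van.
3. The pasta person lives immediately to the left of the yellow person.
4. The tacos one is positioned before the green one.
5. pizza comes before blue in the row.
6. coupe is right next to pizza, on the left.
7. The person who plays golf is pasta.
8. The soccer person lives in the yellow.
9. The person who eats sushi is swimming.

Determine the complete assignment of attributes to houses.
Solution:

House | Sport | Color | Vehicle | Food
--------------------------------------
  1   | golf | red | coupe | pasta
  2   | soccer | yellow | van | pizza
  3   | tennis | blue | truck | tacos
  4   | swimming | green | sedan | sushi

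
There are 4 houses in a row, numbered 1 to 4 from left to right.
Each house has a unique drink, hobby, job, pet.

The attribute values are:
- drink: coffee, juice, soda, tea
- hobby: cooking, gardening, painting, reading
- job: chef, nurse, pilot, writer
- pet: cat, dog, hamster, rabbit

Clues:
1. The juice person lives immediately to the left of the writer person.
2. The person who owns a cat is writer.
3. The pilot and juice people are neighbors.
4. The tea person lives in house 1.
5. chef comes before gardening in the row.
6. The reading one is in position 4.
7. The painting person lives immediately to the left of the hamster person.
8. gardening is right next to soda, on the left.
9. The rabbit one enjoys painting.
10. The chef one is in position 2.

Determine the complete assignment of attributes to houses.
Solution:

House | Drink | Hobby | Job | Pet
---------------------------------
  1   | tea | painting | pilot | rabbit
  2   | juice | cooking | chef | hamster
  3   | coffee | gardening | writer | cat
  4   | soda | reading | nurse | dog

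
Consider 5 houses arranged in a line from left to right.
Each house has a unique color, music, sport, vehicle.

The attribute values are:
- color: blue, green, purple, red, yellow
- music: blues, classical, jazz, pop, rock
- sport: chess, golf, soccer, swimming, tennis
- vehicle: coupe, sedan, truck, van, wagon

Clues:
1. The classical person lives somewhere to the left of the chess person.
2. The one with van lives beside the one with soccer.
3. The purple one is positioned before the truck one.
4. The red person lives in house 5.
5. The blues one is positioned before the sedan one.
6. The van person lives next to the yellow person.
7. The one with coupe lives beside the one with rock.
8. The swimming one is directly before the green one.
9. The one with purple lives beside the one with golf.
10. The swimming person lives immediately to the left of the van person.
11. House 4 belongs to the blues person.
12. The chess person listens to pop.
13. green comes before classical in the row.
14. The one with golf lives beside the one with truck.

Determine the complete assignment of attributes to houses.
Solution:

House | Color | Music | Sport | Vehicle
---------------------------------------
  1   | purple | jazz | swimming | coupe
  2   | green | rock | golf | van
  3   | yellow | classical | soccer | truck
  4   | blue | blues | tennis | wagon
  5   | red | pop | chess | sedan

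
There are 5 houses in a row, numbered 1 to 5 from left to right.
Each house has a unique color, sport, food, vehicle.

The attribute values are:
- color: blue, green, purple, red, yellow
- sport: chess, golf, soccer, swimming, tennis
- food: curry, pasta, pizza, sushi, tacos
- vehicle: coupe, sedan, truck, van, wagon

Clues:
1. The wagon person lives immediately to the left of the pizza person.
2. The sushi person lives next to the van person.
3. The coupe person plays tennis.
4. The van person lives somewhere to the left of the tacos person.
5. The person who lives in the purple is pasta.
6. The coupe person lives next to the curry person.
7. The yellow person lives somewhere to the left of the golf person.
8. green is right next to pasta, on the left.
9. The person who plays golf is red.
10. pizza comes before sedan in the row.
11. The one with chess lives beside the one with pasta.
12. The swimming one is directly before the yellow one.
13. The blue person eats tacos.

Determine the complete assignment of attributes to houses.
Solution:

House | Color | Sport | Food | Vehicle
--------------------------------------
  1   | green | chess | sushi | truck
  2   | purple | soccer | pasta | van
  3   | blue | swimming | tacos | wagon
  4   | yellow | tennis | pizza | coupe
  5   | red | golf | curry | sedan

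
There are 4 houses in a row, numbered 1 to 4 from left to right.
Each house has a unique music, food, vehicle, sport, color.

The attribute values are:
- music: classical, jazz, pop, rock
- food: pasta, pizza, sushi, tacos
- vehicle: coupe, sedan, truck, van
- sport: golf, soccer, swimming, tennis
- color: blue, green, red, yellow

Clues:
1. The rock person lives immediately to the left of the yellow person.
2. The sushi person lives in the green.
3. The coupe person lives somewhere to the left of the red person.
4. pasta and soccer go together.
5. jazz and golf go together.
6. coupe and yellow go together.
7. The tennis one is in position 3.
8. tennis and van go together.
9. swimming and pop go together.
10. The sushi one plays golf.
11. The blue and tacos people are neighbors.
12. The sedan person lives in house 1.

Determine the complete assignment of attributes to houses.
Solution:

House | Music | Food | Vehicle | Sport | Color
----------------------------------------------
  1   | rock | pasta | sedan | soccer | blue
  2   | pop | tacos | coupe | swimming | yellow
  3   | classical | pizza | van | tennis | red
  4   | jazz | sushi | truck | golf | green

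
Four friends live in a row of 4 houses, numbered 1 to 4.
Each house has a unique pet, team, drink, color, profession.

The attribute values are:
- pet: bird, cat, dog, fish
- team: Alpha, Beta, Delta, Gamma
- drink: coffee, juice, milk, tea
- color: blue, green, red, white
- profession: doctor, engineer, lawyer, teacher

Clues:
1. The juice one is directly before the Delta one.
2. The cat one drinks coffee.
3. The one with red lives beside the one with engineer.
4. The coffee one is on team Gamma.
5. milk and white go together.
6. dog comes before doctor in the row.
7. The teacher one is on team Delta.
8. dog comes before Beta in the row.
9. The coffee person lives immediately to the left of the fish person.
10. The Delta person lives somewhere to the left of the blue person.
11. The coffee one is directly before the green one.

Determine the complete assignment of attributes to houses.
Solution:

House | Pet | Team | Drink | Color | Profession
-----------------------------------------------
  1   | cat | Gamma | coffee | red | lawyer
  2   | fish | Alpha | juice | green | engineer
  3   | dog | Delta | milk | white | teacher
  4   | bird | Beta | tea | blue | doctor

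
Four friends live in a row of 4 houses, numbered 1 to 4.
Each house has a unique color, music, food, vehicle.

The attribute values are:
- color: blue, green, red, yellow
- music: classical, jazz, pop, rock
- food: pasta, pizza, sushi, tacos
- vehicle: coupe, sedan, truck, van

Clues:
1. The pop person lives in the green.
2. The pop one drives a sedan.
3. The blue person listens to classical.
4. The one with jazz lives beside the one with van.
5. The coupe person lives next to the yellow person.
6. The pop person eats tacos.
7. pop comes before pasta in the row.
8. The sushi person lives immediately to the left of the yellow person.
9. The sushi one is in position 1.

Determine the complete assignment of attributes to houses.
Solution:

House | Color | Music | Food | Vehicle
--------------------------------------
  1   | red | jazz | sushi | coupe
  2   | yellow | rock | pizza | van
  3   | green | pop | tacos | sedan
  4   | blue | classical | pasta | truck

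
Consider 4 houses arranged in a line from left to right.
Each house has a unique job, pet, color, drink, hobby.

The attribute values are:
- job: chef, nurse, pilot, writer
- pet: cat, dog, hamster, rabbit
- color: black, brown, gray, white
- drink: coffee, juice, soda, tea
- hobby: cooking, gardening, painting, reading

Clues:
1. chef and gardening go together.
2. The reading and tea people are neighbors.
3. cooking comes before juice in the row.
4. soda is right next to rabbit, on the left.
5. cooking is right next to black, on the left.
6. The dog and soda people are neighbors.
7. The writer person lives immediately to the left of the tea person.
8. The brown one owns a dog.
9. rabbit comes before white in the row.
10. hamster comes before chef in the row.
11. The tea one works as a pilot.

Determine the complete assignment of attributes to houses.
Solution:

House | Job | Pet | Color | Drink | Hobby
-----------------------------------------
  1   | nurse | dog | brown | coffee | cooking
  2   | writer | hamster | black | soda | reading
  3   | pilot | rabbit | gray | tea | painting
  4   | chef | cat | white | juice | gardening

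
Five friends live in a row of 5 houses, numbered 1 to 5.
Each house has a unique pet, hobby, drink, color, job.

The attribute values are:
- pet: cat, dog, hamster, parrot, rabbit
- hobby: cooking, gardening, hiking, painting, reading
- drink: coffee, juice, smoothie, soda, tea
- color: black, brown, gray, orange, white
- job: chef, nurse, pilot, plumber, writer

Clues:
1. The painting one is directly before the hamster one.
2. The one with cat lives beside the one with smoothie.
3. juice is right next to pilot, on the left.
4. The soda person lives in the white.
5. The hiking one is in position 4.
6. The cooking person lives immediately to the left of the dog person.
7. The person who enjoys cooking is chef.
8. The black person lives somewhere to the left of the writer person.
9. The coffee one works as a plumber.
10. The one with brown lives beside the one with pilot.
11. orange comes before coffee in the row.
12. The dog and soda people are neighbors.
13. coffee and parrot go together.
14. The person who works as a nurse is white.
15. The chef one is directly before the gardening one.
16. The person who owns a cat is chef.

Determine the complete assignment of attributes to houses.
Solution:

House | Pet | Hobby | Drink | Color | Job
-----------------------------------------
  1   | cat | cooking | juice | brown | chef
  2   | dog | gardening | smoothie | black | pilot
  3   | rabbit | painting | soda | white | nurse
  4   | hamster | hiking | tea | orange | writer
  5   | parrot | reading | coffee | gray | plumber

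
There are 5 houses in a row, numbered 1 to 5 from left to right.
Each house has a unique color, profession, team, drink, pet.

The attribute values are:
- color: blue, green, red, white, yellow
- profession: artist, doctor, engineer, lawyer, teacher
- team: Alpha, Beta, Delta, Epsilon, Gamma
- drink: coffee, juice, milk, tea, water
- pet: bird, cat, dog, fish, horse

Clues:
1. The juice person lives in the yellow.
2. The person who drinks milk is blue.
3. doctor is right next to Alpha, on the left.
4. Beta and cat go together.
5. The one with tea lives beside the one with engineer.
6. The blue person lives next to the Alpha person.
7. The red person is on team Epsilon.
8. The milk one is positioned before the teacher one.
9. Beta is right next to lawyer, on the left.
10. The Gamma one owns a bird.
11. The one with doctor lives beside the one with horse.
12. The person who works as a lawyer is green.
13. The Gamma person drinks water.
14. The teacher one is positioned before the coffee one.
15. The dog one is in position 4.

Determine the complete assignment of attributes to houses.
Solution:

House | Color | Profession | Team | Drink | Pet
-----------------------------------------------
  1   | blue | doctor | Beta | milk | cat
  2   | green | lawyer | Alpha | tea | horse
  3   | white | engineer | Gamma | water | bird
  4   | yellow | teacher | Delta | juice | dog
  5   | red | artist | Epsilon | coffee | fish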